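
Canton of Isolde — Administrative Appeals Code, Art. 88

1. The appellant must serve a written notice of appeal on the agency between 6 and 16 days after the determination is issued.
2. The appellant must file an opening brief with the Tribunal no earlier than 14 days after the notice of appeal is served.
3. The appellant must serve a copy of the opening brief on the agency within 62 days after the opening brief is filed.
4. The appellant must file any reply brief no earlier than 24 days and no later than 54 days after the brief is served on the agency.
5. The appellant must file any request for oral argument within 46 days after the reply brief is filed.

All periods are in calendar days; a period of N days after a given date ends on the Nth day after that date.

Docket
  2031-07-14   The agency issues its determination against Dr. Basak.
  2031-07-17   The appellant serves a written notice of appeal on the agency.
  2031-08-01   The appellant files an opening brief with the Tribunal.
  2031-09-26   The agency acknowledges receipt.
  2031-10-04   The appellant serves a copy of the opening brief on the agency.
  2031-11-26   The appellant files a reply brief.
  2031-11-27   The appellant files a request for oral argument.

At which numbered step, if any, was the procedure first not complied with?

Step 1

Step 1 — 6 and 16 days from 2031-07-14 (when the determination is issued) are 2031-07-20 and 2031-07-30 respectively; done 2031-07-17 — 3 days before the window opened.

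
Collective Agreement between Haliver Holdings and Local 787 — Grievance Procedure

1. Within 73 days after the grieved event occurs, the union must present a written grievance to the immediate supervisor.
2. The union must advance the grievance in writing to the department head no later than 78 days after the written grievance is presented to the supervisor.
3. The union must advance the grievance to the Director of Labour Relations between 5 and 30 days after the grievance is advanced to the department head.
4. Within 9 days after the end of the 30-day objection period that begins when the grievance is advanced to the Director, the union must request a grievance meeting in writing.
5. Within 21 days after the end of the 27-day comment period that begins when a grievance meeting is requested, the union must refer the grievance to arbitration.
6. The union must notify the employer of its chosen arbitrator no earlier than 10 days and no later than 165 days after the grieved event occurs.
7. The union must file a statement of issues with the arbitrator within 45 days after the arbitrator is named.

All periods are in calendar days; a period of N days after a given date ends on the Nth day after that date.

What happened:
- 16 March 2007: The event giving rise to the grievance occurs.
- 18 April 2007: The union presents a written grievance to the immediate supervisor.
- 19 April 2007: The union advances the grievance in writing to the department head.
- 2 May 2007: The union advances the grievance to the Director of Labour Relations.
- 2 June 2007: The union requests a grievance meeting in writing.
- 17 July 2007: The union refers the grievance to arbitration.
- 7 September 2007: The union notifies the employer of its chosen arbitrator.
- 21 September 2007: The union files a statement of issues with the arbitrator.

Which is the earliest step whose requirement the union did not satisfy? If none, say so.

Step 6

Step 1 — counting 73 days from 16 March 2007 (when the grieved event occurs) gives a deadline of 28 May 2007; 18 April 2007 is within that limit.
Step 2 — counting 78 days from 18 April 2007 (when the written grievance is presented to the supervisor) gives a deadline of 5 July 2007; completed 19 April 2007, before the deadline.
Step 3 — 5 and 30 days from 19 April 2007 (when the grievance is advanced to the department head) are 24 April 2007 and 19 May 2007 respectively; 2 May 2007 falls inside that range.
Step 4 — counting 9 days from 1 June 2007 (end of the 30-day objection period, which began when the grievance is advanced to the Director on 2 May 2007) gives a deadline of 10 June 2007; done 2 June 2007 — timely.
Step 5 — counting 21 days from 29 June 2007 (end of the 27-day comment period, which began when a grievance meeting is requested on 2 June 2007) gives a deadline of 20 July 2007; completed 17 July 2007, before the deadline.
Step 6 — 10 and 165 days from 16 March 2007 (when the grieved event occurs) are 26 March 2007 and 28 August 2007 respectively; 7 September 2007 is 10 days past the end of the window.
The analysis stops there.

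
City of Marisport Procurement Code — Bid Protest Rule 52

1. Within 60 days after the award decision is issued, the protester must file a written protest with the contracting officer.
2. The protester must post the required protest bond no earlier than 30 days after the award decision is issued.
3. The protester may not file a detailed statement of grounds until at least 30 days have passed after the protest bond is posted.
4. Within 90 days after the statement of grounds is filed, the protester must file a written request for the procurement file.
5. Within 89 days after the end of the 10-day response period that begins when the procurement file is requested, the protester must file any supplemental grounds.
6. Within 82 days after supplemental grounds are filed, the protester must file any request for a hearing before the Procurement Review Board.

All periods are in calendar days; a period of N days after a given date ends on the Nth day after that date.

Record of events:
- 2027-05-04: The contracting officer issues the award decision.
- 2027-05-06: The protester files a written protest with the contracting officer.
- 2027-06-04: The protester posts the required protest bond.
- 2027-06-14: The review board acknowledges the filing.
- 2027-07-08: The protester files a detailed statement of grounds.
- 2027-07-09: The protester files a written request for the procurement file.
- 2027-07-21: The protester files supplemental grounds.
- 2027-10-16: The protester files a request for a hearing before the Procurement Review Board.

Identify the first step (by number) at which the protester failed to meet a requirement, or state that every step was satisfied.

Step 1: 60 days after 2027-05-04 (when the award decision is issued) is 2027-07-03; completed 2027-05-06, before the deadline.
Step 2: the earliest permitted date is 30 days after 2027-05-04 (when the award decision is issued), i.e. 2027-06-03; done 2027-06-04 — permitted.
Step 3: the earliest permitted date is 30 days after 2027-06-04 (when the protest bond is posted), i.e. 2027-07-04; done 2027-07-08, after the minimum wait.
Step 4: 90 days after 2027-07-08 (when the statement of grounds is filed) is 2027-10-06; 2027-07-09 is within that limit.
Step 5: 89 days after 2027-07-19 (end of the 10-day response period, which began when the procurement file is requested on 2027-07-09) is 2027-10-16; done 2027-07-21 — timely.
Step 6: 82 days after 2027-07-21 (when supplemental grounds are filed) is 2027-10-11; not done until 2027-10-16, 5 days after the deadline.
That is the first point of non-compliance.

Step 6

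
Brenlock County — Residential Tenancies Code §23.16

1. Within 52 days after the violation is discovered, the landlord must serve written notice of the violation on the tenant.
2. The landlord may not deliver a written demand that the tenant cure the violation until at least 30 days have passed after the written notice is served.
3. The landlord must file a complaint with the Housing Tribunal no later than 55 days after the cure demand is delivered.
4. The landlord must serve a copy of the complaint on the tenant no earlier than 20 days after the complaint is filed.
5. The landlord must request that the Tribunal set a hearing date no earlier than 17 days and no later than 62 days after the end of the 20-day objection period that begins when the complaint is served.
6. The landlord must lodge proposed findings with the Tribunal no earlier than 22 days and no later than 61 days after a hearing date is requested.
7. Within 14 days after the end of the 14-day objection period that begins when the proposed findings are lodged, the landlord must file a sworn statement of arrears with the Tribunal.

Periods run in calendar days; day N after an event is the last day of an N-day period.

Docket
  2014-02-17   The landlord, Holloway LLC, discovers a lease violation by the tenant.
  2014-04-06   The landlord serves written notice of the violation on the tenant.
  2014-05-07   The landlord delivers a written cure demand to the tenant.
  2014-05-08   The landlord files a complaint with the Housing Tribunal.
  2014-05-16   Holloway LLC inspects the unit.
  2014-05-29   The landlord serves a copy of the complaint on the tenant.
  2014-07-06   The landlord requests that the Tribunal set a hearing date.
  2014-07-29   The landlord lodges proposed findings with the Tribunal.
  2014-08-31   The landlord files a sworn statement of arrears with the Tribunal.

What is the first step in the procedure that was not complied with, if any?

Step 1: 52 days after 2014-02-17 (when the violation is discovered) is 2014-04-10; done 2014-04-06 — timely.
Step 2: the earliest permitted date is 30 days after 2014-04-06 (when the written notice is served), i.e. 2014-05-06; done 2014-05-07, after the minimum wait.
Step 3: 55 days after 2014-05-07 (when the cure demand is delivered) is 2014-07-01; 2014-05-08 is within that limit.
Step 4: the earliest permitted date is 20 days after 2014-05-08 (when the complaint is filed), i.e. 2014-05-28; 2014-05-29 is on or after that date.
Step 5: the window is 17–62 days after 2014-06-18 (end of the 20-day objection period, which began when the complaint is served on 2014-05-29), so 2014-07-05 through 2014-08-19; done 2014-07-06, which is between those dates.
Step 6: the window is 22–61 days after 2014-07-06 (when a hearing date is requested), so 2014-07-28 through 2014-09-05; done 2014-07-29 — within the window.
Step 7: 14 days after 2014-08-12 (end of the 14-day objection period, which began when the proposed findings are lodged on 2014-07-29) is 2014-08-26; done 2014-08-31 — 5 days late.

Step 7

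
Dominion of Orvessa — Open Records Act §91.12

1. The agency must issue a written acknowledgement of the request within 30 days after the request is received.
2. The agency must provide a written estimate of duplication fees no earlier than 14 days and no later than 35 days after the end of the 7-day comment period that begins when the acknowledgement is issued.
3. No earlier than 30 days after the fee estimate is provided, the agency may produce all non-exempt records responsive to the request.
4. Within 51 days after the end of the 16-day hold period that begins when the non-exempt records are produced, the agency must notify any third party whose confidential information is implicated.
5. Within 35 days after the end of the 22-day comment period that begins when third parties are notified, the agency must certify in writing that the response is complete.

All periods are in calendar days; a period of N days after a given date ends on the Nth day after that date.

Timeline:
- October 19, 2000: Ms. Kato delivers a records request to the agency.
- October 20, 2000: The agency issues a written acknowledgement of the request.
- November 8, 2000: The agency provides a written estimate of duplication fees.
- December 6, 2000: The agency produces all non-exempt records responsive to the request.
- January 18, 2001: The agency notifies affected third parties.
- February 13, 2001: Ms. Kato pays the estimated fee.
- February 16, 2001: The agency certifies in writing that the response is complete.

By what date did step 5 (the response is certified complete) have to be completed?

March 16, 2001

Third parties are notified on January 18, 2001; the 22-day comment period therefore ends February 9, 2001, and step 5 runs from that date. 35 days after February 9, 2001 is March 16, 2001.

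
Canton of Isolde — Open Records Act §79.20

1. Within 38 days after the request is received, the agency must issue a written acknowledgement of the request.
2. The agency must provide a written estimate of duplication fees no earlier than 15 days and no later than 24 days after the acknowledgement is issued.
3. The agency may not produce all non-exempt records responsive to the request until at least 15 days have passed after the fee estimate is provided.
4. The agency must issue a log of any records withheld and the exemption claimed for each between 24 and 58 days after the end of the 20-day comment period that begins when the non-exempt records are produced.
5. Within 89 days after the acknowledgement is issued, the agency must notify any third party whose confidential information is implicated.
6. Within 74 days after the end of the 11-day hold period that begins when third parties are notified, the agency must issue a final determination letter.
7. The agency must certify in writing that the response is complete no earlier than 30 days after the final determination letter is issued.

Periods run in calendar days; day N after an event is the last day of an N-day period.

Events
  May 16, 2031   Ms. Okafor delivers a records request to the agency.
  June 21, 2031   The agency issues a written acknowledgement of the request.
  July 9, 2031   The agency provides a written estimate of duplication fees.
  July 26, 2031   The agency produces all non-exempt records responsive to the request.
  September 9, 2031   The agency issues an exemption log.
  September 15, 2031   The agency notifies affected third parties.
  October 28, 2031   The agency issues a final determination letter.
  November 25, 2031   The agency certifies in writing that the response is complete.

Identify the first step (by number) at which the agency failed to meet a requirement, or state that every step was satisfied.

(1) due by May 16, 2031 + 38 days = June 23, 2031; done June 21, 2031 — timely.
(2) the permitted window runs from June 21, 2031 + 15 = July 6, 2031 to June 21, 2031 + 24 = July 15, 2031; July 9, 2031 falls inside that range.
(3) permitted from July 9, 2031 + 15 days = July 24, 2031 onward; done July 26, 2031, after the minimum wait.
(4) the permitted window runs from August 15, 2031 + 24 = September 8, 2031 to August 15, 2031 + 58 = October 12, 2031; September 9, 2031 falls inside that range.
(5) due by June 21, 2031 + 89 days = September 18, 2031; done September 15, 2031 — timely.
(6) due by September 26, 2031 + 74 days = December 9, 2031; completed October 28, 2031, before the deadline.
(7) permitted from October 28, 2031 + 30 days = November 27, 2031 onward; done November 25, 2031 — 2 days too early.
That is the first point of non-compliance.

Step 7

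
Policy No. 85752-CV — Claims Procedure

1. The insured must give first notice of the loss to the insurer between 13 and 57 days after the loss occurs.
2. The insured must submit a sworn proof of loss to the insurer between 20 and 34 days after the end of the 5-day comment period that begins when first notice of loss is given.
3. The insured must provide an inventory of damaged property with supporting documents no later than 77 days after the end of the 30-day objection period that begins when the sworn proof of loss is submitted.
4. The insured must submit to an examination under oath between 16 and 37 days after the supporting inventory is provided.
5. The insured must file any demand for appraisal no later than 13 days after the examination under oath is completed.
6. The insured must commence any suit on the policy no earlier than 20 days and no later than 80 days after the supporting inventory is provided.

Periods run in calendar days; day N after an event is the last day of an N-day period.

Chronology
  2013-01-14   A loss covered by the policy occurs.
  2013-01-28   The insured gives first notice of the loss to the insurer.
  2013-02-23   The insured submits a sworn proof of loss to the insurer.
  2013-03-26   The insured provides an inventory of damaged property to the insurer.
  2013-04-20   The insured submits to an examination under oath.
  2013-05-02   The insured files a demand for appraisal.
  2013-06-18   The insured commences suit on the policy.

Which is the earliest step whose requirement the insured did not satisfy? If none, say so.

(1) the permitted window runs from 2013-01-14 + 13 = 2013-01-27 to 2013-01-14 + 57 = 2013-03-12; done 2013-01-28, which is between those dates.
(2) the permitted window runs from 2013-02-02 + 20 = 2013-02-22 to 2013-02-02 + 34 = 2013-03-08; done 2013-02-23, which is between those dates.
(3) due by 2013-03-25 + 77 days = 2013-06-10; done 2013-03-26 — timely.
(4) the permitted window runs from 2013-03-26 + 16 = 2013-04-11 to 2013-03-26 + 37 = 2013-05-02; 2013-04-20 falls inside that range.
(5) due by 2013-04-20 + 13 days = 2013-05-03; completed 2013-05-02, before the deadline.
(6) the permitted window runs from 2013-03-26 + 20 = 2013-04-15 to 2013-03-26 + 80 = 2013-06-14; 2013-06-18 is 4 days past the end of the window.

Step 6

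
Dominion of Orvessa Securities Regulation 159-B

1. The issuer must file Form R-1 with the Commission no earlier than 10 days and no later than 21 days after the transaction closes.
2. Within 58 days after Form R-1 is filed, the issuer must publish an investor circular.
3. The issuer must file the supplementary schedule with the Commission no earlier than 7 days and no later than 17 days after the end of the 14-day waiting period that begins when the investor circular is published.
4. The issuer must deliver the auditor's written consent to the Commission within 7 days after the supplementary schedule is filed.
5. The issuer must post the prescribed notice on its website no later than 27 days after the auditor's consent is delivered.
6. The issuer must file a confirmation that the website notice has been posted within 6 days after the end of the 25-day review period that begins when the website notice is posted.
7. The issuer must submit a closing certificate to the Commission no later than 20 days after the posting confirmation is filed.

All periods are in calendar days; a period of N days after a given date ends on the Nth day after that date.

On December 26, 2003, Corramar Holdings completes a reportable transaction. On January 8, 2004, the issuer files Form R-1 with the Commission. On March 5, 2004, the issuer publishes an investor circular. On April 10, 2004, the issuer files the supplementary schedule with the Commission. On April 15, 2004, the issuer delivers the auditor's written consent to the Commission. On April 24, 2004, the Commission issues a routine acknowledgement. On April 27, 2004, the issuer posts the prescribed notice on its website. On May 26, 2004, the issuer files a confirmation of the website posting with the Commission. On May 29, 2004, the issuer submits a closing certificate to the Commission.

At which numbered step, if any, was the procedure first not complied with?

(1) the permitted window runs from December 26, 2003 + 10 = January 5, 2004 to December 26, 2003 + 21 = January 16, 2004; January 8, 2004 falls inside that range.
(2) due by January 8, 2004 + 58 days = March 6, 2004; March 5, 2004 is within that limit.
(3) the permitted window runs from March 19, 2004 + 7 = March 26, 2004 to March 19, 2004 + 17 = April 5, 2004; April 10, 2004 is 5 days past the end of the window.
That is the first point of non-compliance.

Step 3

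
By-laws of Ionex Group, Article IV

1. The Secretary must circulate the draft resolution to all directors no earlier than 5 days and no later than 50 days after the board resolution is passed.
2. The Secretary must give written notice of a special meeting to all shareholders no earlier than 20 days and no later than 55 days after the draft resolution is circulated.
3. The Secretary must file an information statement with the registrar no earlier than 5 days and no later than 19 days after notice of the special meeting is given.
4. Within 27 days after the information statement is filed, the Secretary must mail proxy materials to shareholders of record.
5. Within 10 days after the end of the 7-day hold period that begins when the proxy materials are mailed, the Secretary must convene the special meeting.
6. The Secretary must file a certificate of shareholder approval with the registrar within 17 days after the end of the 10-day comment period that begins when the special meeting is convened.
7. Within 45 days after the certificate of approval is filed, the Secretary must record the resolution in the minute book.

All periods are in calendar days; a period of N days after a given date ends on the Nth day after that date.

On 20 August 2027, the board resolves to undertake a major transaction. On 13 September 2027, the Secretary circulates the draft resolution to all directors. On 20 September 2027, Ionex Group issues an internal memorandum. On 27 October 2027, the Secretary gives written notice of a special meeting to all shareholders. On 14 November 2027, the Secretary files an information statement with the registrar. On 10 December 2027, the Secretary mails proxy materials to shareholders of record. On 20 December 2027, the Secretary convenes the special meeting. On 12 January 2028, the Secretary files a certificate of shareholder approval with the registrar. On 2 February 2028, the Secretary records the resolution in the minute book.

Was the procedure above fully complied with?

Yes

Step 1 — 5 and 50 days from 20 August 2027 (when the board resolution is passed) are 25 August 2027 and 9 October 2027 respectively; 13 September 2027 falls inside that range.
Step 2 — 20 and 55 days from 13 September 2027 (when the draft resolution is circulated) are 3 October 2027 and 7 November 2027 respectively; done 27 October 2027 — within the window.
Step 3 — 5 and 19 days from 27 October 2027 (when notice of the special meeting is given) are 1 November 2027 and 15 November 2027 respectively; done 14 November 2027, which is between those dates.
Step 4 — counting 27 days from 14 November 2027 (when the information statement is filed) gives a deadline of 11 December 2027; 10 December 2027 is within that limit.
Step 5 — counting 10 days from 17 December 2027 (end of the 7-day hold period, which began when the proxy materials are mailed on 10 December 2027) gives a deadline of 27 December 2027; 20 December 2027 is within that limit.
Step 6 — counting 17 days from 30 December 2027 (end of the 10-day comment period, which began when the special meeting is convened on 20 December 2027) gives a deadline of 16 January 2028; done 12 January 2028 — timely.
Step 7 — counting 45 days from 12 January 2028 (when the certificate of approval is filed) gives a deadline of 26 February 2028; completed 2 February 2028, before the deadline.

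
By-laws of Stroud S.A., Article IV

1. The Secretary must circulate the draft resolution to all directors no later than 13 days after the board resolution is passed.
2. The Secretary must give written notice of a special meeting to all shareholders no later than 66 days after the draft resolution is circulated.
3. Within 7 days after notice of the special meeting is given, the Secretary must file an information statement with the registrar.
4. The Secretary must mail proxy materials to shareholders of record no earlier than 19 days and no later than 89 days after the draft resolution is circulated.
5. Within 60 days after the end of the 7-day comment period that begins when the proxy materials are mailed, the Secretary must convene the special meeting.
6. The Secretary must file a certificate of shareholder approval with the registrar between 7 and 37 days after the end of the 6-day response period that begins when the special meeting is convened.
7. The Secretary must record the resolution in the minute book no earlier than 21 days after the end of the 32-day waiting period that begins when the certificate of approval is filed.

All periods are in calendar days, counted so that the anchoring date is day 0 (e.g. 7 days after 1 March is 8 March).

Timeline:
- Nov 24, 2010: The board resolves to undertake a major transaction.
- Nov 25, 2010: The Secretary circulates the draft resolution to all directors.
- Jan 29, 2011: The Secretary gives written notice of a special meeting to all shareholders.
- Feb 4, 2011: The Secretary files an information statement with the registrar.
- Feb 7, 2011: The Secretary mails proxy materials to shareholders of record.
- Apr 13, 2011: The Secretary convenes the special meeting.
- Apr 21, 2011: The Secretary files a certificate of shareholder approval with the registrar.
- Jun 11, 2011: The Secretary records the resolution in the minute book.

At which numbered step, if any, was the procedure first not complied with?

Step 1: 13 days after Nov 24, 2010 (when the board resolution is passed) is Dec 7, 2010; done Nov 25, 2010 — timely.
Step 2: 66 days after Nov 25, 2010 (when the draft resolution is circulated) is Jan 30, 2011; completed Jan 29, 2011, before the deadline.
Step 3: 7 days after Jan 29, 2011 (when notice of the special meeting is given) is Feb 5, 2011; done Feb 4, 2011 — timely.
Step 4: the window is 19–89 days after Nov 25, 2010 (when the draft resolution is circulated), so Dec 14, 2010 through Feb 22, 2011; Feb 7, 2011 falls inside that range.
Step 5: 60 days after Feb 14, 2011 (end of the 7-day comment period, which began when the proxy materials are mailed on Feb 7, 2011) is Apr 15, 2011; completed Apr 13, 2011, before the deadline.
Step 6: the window is 7–37 days after Apr 19, 2011 (end of the 6-day response period, which began when the special meeting is convened on Apr 13, 2011), so Apr 26, 2011 through May 26, 2011; Apr 21, 2011 is 5 days too early.

Step 6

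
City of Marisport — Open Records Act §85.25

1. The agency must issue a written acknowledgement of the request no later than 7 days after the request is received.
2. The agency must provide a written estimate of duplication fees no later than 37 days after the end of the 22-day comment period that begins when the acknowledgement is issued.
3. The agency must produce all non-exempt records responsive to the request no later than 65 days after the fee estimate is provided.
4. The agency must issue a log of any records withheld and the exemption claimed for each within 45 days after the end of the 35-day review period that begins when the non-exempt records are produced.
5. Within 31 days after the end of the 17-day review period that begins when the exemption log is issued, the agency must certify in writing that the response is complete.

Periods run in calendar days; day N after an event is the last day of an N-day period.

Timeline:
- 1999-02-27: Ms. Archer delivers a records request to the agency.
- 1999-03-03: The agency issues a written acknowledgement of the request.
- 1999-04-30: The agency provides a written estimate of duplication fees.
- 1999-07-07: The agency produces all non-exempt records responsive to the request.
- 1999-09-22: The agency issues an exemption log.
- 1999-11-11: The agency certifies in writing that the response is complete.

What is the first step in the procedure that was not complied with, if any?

Step 3

(1) due by 1999-02-27 + 7 days = 1999-03-06; 1999-03-03 is within that limit.
(2) due by 1999-03-25 + 37 days = 1999-05-01; completed 1999-04-30, before the deadline.
(3) due by 1999-04-30 + 65 days = 1999-07-04; not done until 1999-07-07, 3 days after the deadline.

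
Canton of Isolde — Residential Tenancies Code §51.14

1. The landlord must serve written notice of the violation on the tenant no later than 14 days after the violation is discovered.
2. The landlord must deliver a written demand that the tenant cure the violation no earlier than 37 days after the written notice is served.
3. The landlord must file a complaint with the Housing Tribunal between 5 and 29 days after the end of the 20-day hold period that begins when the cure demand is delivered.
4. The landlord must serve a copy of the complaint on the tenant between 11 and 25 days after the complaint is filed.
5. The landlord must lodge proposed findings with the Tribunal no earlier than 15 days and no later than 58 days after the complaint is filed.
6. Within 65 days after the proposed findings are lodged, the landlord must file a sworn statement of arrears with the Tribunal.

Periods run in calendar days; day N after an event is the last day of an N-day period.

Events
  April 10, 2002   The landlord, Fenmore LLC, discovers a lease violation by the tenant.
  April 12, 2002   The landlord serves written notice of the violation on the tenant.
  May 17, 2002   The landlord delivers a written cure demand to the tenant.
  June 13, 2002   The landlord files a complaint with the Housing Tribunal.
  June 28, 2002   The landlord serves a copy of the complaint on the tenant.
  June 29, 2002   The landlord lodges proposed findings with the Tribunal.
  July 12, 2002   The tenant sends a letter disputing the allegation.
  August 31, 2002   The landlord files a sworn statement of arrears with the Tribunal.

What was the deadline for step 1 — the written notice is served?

April 24, 2002

Step 1 runs from April 10, 2002, when the violation is discovered. 14 days after April 10, 2002 is April 24, 2002.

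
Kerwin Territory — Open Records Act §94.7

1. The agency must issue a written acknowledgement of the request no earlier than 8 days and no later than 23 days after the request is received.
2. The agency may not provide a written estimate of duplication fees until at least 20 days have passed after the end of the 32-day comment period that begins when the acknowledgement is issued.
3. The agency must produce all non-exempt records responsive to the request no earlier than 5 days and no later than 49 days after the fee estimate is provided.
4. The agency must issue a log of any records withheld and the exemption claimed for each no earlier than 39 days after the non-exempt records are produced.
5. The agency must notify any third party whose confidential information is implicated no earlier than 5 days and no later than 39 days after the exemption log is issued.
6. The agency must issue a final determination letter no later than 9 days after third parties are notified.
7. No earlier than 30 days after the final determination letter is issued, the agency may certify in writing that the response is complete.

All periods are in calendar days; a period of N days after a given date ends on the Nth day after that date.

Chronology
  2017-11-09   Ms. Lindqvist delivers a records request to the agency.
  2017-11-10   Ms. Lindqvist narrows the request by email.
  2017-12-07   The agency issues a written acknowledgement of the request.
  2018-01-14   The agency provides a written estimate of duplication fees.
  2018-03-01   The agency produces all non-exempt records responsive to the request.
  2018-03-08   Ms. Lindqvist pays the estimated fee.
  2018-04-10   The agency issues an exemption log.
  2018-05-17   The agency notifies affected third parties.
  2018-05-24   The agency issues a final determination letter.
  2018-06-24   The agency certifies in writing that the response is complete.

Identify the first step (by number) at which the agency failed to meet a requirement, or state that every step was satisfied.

Step 1: the window is 8–23 days after 2017-11-09 (when the request is received), so 2017-11-17 through 2017-12-02; done 2017-12-07 — 5 days after the window closed.
The analysis stops there.

Step 1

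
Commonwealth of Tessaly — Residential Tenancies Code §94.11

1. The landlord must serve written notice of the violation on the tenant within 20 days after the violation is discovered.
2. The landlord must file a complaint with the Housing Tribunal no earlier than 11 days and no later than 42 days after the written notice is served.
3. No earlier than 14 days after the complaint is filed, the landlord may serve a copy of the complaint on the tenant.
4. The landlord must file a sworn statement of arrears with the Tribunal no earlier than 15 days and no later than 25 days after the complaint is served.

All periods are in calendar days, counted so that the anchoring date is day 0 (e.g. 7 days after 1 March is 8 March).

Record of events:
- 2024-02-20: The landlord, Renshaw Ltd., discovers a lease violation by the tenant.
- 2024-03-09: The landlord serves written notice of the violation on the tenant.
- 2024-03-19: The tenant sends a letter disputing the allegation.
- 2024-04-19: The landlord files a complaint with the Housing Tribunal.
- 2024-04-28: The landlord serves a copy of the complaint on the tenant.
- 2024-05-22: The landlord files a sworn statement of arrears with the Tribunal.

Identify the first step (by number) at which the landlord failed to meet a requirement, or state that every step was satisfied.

Step 3

Step 1 — counting 20 days from 2024-02-20 (when the violation is discovered) gives a deadline of 2024-03-11; completed 2024-03-09, before the deadline.
Step 2 — 11 and 42 days from 2024-03-09 (when the written notice is served) are 2024-03-20 and 2024-04-20 respectively; 2024-04-19 falls inside that range.
Step 3 — must wait 14 days from 2024-04-19 (when the complaint is filed), so not before 2024-05-03; acted on 2024-04-28, 5 days prematurely.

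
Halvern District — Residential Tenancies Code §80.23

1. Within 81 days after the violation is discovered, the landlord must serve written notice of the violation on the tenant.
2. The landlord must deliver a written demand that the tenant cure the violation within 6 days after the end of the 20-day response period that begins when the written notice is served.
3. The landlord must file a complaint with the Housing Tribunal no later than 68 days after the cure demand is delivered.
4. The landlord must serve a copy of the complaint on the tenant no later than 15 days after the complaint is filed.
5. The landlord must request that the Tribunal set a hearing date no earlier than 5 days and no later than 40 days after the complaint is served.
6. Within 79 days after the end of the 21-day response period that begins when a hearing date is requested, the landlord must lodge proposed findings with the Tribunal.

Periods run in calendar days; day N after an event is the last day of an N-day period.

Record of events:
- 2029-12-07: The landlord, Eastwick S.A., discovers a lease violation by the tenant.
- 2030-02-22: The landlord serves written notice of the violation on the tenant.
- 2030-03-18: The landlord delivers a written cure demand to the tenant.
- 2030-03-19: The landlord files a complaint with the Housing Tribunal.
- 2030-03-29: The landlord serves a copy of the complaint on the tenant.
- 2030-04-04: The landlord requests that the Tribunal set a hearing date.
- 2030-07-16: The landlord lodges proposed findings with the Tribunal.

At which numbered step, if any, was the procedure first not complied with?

Step 6

(1) due by 2029-12-07 + 81 days = 2030-02-26; completed 2030-02-22, before the deadline.
(2) due by 2030-03-14 + 6 days = 2030-03-20; completed 2030-03-18, before the deadline.
(3) due by 2030-03-18 + 68 days = 2030-05-25; done 2030-03-19 — timely.
(4) due by 2030-03-19 + 15 days = 2030-04-03; 2030-03-29 is within that limit.
(5) the permitted window runs from 2030-03-29 + 5 = 2030-04-03 to 2030-03-29 + 40 = 2030-05-08; done 2030-04-04, which is between those dates.
(6) due by 2030-04-25 + 79 days = 2030-07-13; not done until 2030-07-16, 3 days after the deadline.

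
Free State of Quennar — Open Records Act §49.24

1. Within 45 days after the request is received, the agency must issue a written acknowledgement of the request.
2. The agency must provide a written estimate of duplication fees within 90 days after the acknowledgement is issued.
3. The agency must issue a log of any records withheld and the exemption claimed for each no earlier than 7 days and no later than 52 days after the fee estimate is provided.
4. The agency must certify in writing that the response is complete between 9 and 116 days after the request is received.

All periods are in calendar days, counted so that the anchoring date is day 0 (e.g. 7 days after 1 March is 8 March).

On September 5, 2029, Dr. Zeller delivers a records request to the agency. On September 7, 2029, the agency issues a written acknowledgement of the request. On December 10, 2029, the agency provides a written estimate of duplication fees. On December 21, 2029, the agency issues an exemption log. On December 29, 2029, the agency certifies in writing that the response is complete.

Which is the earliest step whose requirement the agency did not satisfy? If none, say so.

Step 1 — counting 45 days from September 5, 2029 (when the request is received) gives a deadline of October 20, 2029; September 7, 2029 is within that limit.
Step 2 — counting 90 days from September 7, 2029 (when the acknowledgement is issued) gives a deadline of December 6, 2029; not done until December 10, 2029, 4 days after the deadline.

Step 2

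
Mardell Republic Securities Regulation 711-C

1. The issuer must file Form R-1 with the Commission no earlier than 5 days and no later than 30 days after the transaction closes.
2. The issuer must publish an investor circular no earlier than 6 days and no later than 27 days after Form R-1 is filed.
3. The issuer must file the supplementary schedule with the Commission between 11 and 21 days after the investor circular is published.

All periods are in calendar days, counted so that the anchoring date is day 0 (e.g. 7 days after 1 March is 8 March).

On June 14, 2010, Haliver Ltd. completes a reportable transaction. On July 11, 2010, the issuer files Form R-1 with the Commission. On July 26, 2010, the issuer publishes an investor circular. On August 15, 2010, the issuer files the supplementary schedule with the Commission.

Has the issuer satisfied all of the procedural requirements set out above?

Yes

Step 1: the window is 5–30 days after June 14, 2010 (when the transaction closes), so June 19, 2010 through July 14, 2010; July 11, 2010 falls inside that range.
Step 2: the window is 6–27 days after July 11, 2010 (when Form R-1 is filed), so July 17, 2010 through August 7, 2010; July 26, 2010 falls inside that range.
Step 3: the window is 11–21 days after July 26, 2010 (when the investor circular is published), so August 6, 2010 through August 16, 2010; done August 15, 2010, which is between those dates.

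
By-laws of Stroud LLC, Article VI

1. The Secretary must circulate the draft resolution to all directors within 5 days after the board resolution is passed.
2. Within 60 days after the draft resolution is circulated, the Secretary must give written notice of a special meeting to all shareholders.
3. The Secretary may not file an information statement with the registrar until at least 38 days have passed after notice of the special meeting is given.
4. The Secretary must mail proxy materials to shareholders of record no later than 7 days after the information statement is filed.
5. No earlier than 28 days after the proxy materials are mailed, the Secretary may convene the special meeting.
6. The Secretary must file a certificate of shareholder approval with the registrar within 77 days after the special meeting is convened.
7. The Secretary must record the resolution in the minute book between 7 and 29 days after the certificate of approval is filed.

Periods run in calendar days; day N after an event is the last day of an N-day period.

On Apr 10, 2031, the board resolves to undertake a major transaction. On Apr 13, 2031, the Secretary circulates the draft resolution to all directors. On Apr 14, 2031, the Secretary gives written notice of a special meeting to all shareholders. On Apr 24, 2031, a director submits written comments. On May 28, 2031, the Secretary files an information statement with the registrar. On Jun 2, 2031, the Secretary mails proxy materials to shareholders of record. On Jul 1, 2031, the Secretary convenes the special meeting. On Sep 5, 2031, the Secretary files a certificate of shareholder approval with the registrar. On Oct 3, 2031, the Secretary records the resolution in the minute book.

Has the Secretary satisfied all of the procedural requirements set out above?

Yes

(1) due by Apr 10, 2031 + 5 days = Apr 15, 2031; done Apr 13, 2031 — timely.
(2) due by Apr 13, 2031 + 60 days = Jun 12, 2031; done Apr 14, 2031 — timely.
(3) permitted from Apr 14, 2031 + 38 days = May 22, 2031 onward; done May 28, 2031 — permitted.
(4) due by May 28, 2031 + 7 days = Jun 4, 2031; Jun 2, 2031 is within that limit.
(5) permitted from Jun 2, 2031 + 28 days = Jun 30, 2031 onward; done Jul 1, 2031, after the minimum wait.
(6) due by Jul 1, 2031 + 77 days = Sep 16, 2031; Sep 5, 2031 is within that limit.
(7) the permitted window runs from Sep 5, 2031 + 7 = Sep 12, 2031 to Sep 5, 2031 + 29 = Oct 4, 2031; done Oct 3, 2031 — within the window.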